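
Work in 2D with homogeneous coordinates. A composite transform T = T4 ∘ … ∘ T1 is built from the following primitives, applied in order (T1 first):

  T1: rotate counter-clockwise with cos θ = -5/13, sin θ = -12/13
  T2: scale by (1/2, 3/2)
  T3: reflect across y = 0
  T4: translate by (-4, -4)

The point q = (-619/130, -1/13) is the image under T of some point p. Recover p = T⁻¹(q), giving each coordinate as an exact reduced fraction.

T1 = [-5/13 12/13 0; -12/13 -5/13 0; 0 0 1]
T2·T1 = [-5/26 6/13 0; -18/13 -15/26 0; 0 0 1]
T3·…·T1 = [-5/26 6/13 0; 18/13 15/26 0; 0 0 1]
T4·…·T1 = [-5/26 6/13 -4; 18/13 15/26 -4; 0 0 1]
det M = -3/4; M⁻¹ = [-10/13 8/13 -8/13; 24/13 10/39 328/39; 0 0 1]
M⁻¹ · (-619/130, -1/13)ᵀ = (3, -2/5)ᵀ

p = (3, -2/5)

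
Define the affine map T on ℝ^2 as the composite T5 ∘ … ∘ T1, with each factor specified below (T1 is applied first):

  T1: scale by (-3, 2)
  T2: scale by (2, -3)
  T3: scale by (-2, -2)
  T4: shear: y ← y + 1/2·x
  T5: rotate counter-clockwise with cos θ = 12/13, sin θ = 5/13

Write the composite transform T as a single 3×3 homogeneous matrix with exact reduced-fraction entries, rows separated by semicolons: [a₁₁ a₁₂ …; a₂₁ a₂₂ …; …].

T1 = [-3 0 0; 0 2 0; 0 0 1]
T2·T1 = [-6 0 0; 0 -6 0; 0 0 1]
T3·…·T1 = [12 0 0; 0 12 0; 0 0 1]
T4·…·T1 = [12 0 0; 6 12 0; 0 0 1]
T5·…·T1 = [114/13 -60/13 0; 132/13 144/13 0; 0 0 1]

T = [114/13 -60/13 0; 132/13 144/13 0; 0 0 1]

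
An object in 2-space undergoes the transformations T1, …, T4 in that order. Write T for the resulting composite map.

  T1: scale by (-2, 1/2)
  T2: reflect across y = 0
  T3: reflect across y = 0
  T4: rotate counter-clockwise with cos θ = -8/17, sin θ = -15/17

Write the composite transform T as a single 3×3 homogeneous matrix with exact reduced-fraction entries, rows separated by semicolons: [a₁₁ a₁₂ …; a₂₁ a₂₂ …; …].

T = [16/17 15/34 0; 30/17 -4/17 0; 0 0 1]

T1 = [-2 0 0; 0 1/2 0; 0 0 1]
T2·T1 = [-2 0 0; 0 -1/2 0; 0 0 1]
T3·…·T1 = [-2 0 0; 0 1/2 0; 0 0 1]
T4·…·T1 = [16/17 15/34 0; 30/17 -4/17 0; 0 0 1]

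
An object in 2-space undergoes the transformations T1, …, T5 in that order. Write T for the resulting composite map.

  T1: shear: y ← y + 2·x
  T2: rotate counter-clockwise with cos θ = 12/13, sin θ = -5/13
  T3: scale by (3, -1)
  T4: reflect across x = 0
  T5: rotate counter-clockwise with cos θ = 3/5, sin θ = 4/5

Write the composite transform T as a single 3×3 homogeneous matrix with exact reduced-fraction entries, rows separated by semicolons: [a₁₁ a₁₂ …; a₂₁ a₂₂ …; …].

T = [-122/65 3/65 0; -321/65 -96/65 0; 0 0 1]

T1 = [1 0 0; 2 1 0; 0 0 1]
T2·T1 = [22/13 5/13 0; 19/13 12/13 0; 0 0 1]
T3·…·T1 = [66/13 15/13 0; -19/13 -12/13 0; 0 0 1]
T4·…·T1 = [-66/13 -15/13 0; -19/13 -12/13 0; 0 0 1]
T5·…·T1 = [-122/65 3/65 0; -321/65 -96/65 0; 0 0 1]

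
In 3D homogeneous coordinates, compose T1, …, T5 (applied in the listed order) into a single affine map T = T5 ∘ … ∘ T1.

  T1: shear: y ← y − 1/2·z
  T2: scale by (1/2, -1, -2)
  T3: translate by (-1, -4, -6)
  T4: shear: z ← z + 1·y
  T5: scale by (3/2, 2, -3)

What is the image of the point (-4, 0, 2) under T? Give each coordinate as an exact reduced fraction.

T1 shear: y ← y − 1/2·z: (-4, 0, 2) → (-4, -1, 2)
T2 scale by (1/2, -1, -2): (-4, -1, 2) → (-2, 1, -4)
T3 translate by (-1, -4, -6): (-2, 1, -4) → (-3, -3, -10)
T4 shear: z ← z + 1·y: (-3, -3, -10) → (-3, -3, -13)
T5 scale by (3/2, 2, -3): (-3, -3, -13) → (-9/2, -6, 39)

T(p) = (-9/2, -6, 39)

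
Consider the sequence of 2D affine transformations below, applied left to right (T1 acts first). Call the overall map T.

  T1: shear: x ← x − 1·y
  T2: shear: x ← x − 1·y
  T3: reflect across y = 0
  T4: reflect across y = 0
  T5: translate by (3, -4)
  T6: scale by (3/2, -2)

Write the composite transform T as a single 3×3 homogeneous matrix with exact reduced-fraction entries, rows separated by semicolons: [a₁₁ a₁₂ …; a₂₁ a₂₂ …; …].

T = [3/2 -3 9/2; 0 -2 8; 0 0 1]

T1 = [1 -1 0; 0 1 0; 0 0 1]
T2·T1 = [1 -2 0; 0 1 0; 0 0 1]
T3·…·T1 = [1 -2 0; 0 -1 0; 0 0 1]
T4·…·T1 = [1 -2 0; 0 1 0; 0 0 1]
T5·…·T1 = [1 -2 3; 0 1 -4; 0 0 1]
T6·…·T1 = [3/2 -3 9/2; 0 -2 8; 0 0 1]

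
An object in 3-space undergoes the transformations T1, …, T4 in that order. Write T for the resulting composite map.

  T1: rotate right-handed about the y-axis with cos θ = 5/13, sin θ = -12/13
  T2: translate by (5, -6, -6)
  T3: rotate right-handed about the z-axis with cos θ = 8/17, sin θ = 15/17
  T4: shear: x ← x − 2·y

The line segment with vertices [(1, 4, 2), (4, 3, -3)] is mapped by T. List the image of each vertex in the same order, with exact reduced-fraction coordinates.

T1 rotate right-handed about the y-axis with cos θ = 5/13, sin θ = -12/13: (1, 4, 2) → (-19/13, 4, 22/13); (4, 3, -3) → (56/13, 3, 33/13)
T2 translate by (5, -6, -6): (-19/13, 4, 22/13) → (46/13, -2, -56/13); (56/13, 3, 33/13) → (121/13, -3, -45/13)
T3 rotate right-handed about the z-axis with cos θ = 8/17, sin θ = 15/17: (46/13, -2, -56/13) → (758/221, 482/221, -56/13); (121/13, -3, -45/13) → (1553/221, 1503/221, -45/13)
T4 shear: x ← x − 2·y: (758/221, 482/221, -56/13) → (-206/221, 482/221, -56/13); (1553/221, 1503/221, -45/13) → (-1453/221, 1503/221, -45/13)

image vertices: (-206/221, 482/221, -56/13), (-1453/221, 1503/221, -45/13)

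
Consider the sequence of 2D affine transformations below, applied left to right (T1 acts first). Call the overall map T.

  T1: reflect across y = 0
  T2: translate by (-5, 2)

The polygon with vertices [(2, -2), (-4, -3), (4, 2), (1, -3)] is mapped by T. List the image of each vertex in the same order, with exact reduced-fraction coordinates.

image vertices: (-3, 4), (-9, 5), (-1, 0), (-4, 5)

T1 reflect across y = 0: (2, -2) → (2, 2); (-4, -3) → (-4, 3); (4, 2) → (4, -2); (1, -3) → (1, 3)
T2 translate by (-5, 2): (2, 2) → (-3, 4); (-4, 3) → (-9, 5); (4, -2) → (-1, 0); (1, 3) → (-4, 5)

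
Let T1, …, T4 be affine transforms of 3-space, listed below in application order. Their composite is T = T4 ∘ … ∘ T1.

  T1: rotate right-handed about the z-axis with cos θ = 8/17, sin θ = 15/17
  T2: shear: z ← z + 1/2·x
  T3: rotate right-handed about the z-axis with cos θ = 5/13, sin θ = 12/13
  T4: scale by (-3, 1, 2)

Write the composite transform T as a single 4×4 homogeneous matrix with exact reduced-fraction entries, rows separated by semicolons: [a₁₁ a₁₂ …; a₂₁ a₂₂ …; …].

T = [420/221 513/221 0 0; 171/221 -140/221 0 0; 8/17 -15/17 2 0; 0 0 0 1]

T1 = [8/17 -15/17 0 0; 15/17 8/17 0 0; 0 0 1 0; 0 0 0 1]
T2·T1 = [8/17 -15/17 0 0; 15/17 8/17 0 0; 4/17 -15/34 1 0; 0 0 0 1]
T3·…·T1 = [-140/221 -171/221 0 0; 171/221 -140/221 0 0; 4/17 -15/34 1 0; 0 0 0 1]
T4·…·T1 = [420/221 513/221 0 0; 171/221 -140/221 0 0; 8/17 -15/17 2 0; 0 0 0 1]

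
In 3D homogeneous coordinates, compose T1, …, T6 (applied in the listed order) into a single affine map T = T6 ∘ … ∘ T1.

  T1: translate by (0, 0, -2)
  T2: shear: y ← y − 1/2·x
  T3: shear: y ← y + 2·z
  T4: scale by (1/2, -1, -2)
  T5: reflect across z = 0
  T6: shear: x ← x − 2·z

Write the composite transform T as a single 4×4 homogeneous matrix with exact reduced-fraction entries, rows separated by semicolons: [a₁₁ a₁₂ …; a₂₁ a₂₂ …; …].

T = [1/2 0 -4 8; 1/2 -1 -2 4; 0 0 2 -4; 0 0 0 1]

T1 = [1 0 0 0; 0 1 0 0; 0 0 1 -2; 0 0 0 1]
T2·T1 = [1 0 0 0; -1/2 1 0 0; 0 0 1 -2; 0 0 0 1]
T3·…·T1 = [1 0 0 0; -1/2 1 2 -4; 0 0 1 -2; 0 0 0 1]
T4·…·T1 = [1/2 0 0 0; 1/2 -1 -2 4; 0 0 -2 4; 0 0 0 1]
T5·…·T1 = [1/2 0 0 0; 1/2 -1 -2 4; 0 0 2 -4; 0 0 0 1]
T6·…·T1 = [1/2 0 -4 8; 1/2 -1 -2 4; 0 0 2 -4; 0 0 0 1]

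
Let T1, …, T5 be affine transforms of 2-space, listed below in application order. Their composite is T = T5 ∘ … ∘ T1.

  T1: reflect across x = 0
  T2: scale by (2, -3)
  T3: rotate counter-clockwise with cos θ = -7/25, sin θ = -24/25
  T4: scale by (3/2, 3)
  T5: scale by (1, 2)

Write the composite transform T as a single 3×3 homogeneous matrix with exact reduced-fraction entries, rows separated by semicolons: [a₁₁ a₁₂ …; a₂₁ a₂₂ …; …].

T1 = [-1 0 0; 0 1 0; 0 0 1]
T2·T1 = [-2 0 0; 0 -3 0; 0 0 1]
T3·…·T1 = [14/25 -72/25 0; 48/25 21/25 0; 0 0 1]
T4·…·T1 = [21/25 -108/25 0; 144/25 63/25 0; 0 0 1]
T5·…·T1 = [21/25 -108/25 0; 288/25 126/25 0; 0 0 1]

T = [21/25 -108/25 0; 288/25 126/25 0; 0 0 1]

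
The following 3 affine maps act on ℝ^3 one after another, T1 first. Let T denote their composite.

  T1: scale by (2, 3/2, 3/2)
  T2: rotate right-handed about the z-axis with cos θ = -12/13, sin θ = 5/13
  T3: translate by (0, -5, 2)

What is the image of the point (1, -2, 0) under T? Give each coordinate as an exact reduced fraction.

T1 scale by (2, 3/2, 3/2): (1, -2, 0) → (2, -3, 0)
T2 rotate right-handed about the z-axis with cos θ = -12/13, sin θ = 5/13: (2, -3, 0) → (-9/13, 46/13, 0)
T3 translate by (0, -5, 2): (-9/13, 46/13, 0) → (-9/13, -19/13, 2)

T(p) = (-9/13, -19/13, 2)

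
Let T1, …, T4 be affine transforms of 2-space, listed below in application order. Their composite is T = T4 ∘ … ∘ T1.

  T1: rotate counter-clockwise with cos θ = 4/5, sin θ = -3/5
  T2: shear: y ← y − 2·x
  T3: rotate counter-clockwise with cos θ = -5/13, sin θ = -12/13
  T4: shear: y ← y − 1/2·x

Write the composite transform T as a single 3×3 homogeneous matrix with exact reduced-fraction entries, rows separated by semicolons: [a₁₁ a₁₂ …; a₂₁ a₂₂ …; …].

T = [-152/65 -3/5 0; 83/65 -1/10 0; 0 0 1]

T1 = [4/5 3/5 0; -3/5 4/5 0; 0 0 1]
T2·T1 = [4/5 3/5 0; -11/5 -2/5 0; 0 0 1]
T3·…·T1 = [-152/65 -3/5 0; 7/65 -2/5 0; 0 0 1]
T4·…·T1 = [-152/65 -3/5 0; 83/65 -1/10 0; 0 0 1]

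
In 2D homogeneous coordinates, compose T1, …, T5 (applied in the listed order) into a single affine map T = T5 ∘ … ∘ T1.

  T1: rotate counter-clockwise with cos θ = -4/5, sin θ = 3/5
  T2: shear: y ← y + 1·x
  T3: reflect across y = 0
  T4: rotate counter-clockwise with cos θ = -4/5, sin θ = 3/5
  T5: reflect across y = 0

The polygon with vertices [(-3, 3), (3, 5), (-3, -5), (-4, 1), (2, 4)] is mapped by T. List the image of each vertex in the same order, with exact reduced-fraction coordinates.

T1 rotate counter-clockwise with cos θ = -4/5, sin θ = 3/5: (-3, 3) → (3/5, -21/5); (3, 5) → (-27/5, -11/5); (-3, -5) → (27/5, 11/5); (-4, 1) → (13/5, -16/5); (2, 4) → (-4, -2)
T2 shear: y ← y + 1·x: (3/5, -21/5) → (3/5, -18/5); (-27/5, -11/5) → (-27/5, -38/5); (27/5, 11/5) → (27/5, 38/5); (13/5, -16/5) → (13/5, -3/5); (-4, -2) → (-4, -6)
T3 reflect across y = 0: (3/5, -18/5) → (3/5, 18/5); (-27/5, -38/5) → (-27/5, 38/5); (27/5, 38/5) → (27/5, -38/5); (13/5, -3/5) → (13/5, 3/5); (-4, -6) → (-4, 6)
T4 rotate counter-clockwise with cos θ = -4/5, sin θ = 3/5: (3/5, 18/5) → (-66/25, -63/25); (-27/5, 38/5) → (-6/25, -233/25); (27/5, -38/5) → (6/25, 233/25); (13/5, 3/5) → (-61/25, 27/25); (-4, 6) → (-2/5, -36/5)
T5 reflect across y = 0: (-66/25, -63/25) → (-66/25, 63/25); (-6/25, -233/25) → (-6/25, 233/25); (6/25, 233/25) → (6/25, -233/25); (-61/25, 27/25) → (-61/25, -27/25); (-2/5, -36/5) → (-2/5, 36/5)

image vertices: (-66/25, 63/25), (-6/25, 233/25), (6/25, -233/25), (-61/25, -27/25), (-2/5, 36/5)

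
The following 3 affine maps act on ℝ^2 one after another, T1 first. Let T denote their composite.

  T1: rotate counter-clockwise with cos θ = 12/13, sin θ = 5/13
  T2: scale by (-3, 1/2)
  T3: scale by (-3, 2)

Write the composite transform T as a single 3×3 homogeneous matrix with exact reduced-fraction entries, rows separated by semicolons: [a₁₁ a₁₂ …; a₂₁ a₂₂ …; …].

T = [108/13 -45/13 0; 5/13 12/13 0; 0 0 1]

T1 = [12/13 -5/13 0; 5/13 12/13 0; 0 0 1]
T2·T1 = [-36/13 15/13 0; 5/26 6/13 0; 0 0 1]
T3·…·T1 = [108/13 -45/13 0; 5/13 12/13 0; 0 0 1]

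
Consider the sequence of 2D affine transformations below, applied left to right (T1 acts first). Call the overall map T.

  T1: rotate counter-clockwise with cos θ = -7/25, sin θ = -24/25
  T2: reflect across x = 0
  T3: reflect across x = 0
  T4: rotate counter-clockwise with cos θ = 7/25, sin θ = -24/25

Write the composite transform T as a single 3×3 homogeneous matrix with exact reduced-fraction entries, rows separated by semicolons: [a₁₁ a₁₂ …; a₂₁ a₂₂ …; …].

T1 = [-7/25 24/25 0; -24/25 -7/25 0; 0 0 1]
T2·T1 = [7/25 -24/25 0; -24/25 -7/25 0; 0 0 1]
T3·…·T1 = [-7/25 24/25 0; -24/25 -7/25 0; 0 0 1]
T4·…·T1 = [-1 0 0; 0 -1 0; 0 0 1]

T = [-1 0 0; 0 -1 0; 0 0 1]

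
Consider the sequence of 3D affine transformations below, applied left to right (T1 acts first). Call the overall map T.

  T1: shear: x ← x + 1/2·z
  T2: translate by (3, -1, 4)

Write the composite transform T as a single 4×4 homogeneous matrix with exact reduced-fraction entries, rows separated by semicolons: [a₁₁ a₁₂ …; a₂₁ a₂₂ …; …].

T1 = [1 0 1/2 0; 0 1 0 0; 0 0 1 0; 0 0 0 1]
T2·T1 = [1 0 1/2 3; 0 1 0 -1; 0 0 1 4; 0 0 0 1]

T = [1 0 1/2 3; 0 1 0 -1; 0 0 1 4; 0 0 0 1]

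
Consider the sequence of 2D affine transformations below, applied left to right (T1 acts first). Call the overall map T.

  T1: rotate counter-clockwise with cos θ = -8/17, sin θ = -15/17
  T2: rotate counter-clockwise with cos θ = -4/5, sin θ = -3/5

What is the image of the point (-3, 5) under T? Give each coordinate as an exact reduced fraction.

T(p) = (-381/85, -317/85)

T1 rotate counter-clockwise with cos θ = -8/17, sin θ = -15/17: (-3, 5) → (99/17, 5/17)
T2 rotate counter-clockwise with cos θ = -4/5, sin θ = -3/5: (99/17, 5/17) → (-381/85, -317/85)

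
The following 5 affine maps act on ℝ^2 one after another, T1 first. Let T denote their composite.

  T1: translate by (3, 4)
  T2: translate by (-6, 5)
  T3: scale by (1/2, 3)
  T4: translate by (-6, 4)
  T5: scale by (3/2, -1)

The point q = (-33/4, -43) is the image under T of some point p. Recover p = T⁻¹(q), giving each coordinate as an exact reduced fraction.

p = (4, 4)

T1 = [1 0 3; 0 1 4; 0 0 1]
T2·T1 = [1 0 -3; 0 1 9; 0 0 1]
T3·…·T1 = [1/2 0 -3/2; 0 3 27; 0 0 1]
T4·…·T1 = [1/2 0 -15/2; 0 3 31; 0 0 1]
T5·…·T1 = [3/4 0 -45/4; 0 -3 -31; 0 0 1]
det M = -9/4; M⁻¹ = [4/3 0 15; 0 -1/3 -31/3; 0 0 1]
M⁻¹ · (-33/4, -43)ᵀ = (4, 4)ᵀ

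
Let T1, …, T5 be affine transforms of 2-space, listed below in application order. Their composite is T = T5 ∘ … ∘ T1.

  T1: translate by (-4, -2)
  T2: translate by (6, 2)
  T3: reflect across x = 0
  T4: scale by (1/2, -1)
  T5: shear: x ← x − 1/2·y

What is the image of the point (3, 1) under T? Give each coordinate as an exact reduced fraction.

T1 translate by (-4, -2): (3, 1) → (-1, -1)
T2 translate by (6, 2): (-1, -1) → (5, 1)
T3 reflect across x = 0: (5, 1) → (-5, 1)
T4 scale by (1/2, -1): (-5, 1) → (-5/2, -1)
T5 shear: x ← x − 1/2·y: (-5/2, -1) → (-2, -1)

T(p) = (-2, -1)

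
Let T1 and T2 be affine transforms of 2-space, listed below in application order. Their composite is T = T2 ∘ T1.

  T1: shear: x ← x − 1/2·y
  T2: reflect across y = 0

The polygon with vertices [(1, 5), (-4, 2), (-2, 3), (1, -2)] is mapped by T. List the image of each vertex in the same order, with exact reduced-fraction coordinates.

image vertices: (-3/2, -5), (-5, -2), (-7/2, -3), (2, 2)

T1 shear: x ← x − 1/2·y: (1, 5) → (-3/2, 5); (-4, 2) → (-5, 2); (-2, 3) → (-7/2, 3); (1, -2) → (2, -2)
T2 reflect across y = 0: (-3/2, 5) → (-3/2, -5); (-5, 2) → (-5, -2); (-7/2, 3) → (-7/2, -3); (2, -2) → (2, 2)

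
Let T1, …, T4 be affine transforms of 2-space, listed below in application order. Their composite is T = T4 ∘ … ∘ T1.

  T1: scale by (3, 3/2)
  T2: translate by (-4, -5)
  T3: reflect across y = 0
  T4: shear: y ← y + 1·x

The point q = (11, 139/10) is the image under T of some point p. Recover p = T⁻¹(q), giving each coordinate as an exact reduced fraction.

p = (5, 7/5)

T1 = [3 0 0; 0 3/2 0; 0 0 1]
T2·T1 = [3 0 -4; 0 3/2 -5; 0 0 1]
T3·…·T1 = [3 0 -4; 0 -3/2 5; 0 0 1]
T4·…·T1 = [3 0 -4; 3 -3/2 1; 0 0 1]
det M = -9/2; M⁻¹ = [1/3 0 4/3; 2/3 -2/3 10/3; 0 0 1]
M⁻¹ · (11, 139/10)ᵀ = (5, 7/5)ᵀ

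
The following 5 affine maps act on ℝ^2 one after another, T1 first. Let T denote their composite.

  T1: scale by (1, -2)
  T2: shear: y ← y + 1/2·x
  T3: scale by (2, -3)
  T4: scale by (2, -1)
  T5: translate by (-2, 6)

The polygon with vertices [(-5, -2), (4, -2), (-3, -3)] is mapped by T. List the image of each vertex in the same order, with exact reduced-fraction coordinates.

T1 scale by (1, -2): (-5, -2) → (-5, 4); (4, -2) → (4, 4); (-3, -3) → (-3, 6)
T2 shear: y ← y + 1/2·x: (-5, 4) → (-5, 3/2); (4, 4) → (4, 6); (-3, 6) → (-3, 9/2)
T3 scale by (2, -3): (-5, 3/2) → (-10, -9/2); (4, 6) → (8, -18); (-3, 9/2) → (-6, -27/2)
T4 scale by (2, -1): (-10, -9/2) → (-20, 9/2); (8, -18) → (16, 18); (-6, -27/2) → (-12, 27/2)
T5 translate by (-2, 6): (-20, 9/2) → (-22, 21/2); (16, 18) → (14, 24); (-12, 27/2) → (-14, 39/2)

image vertices: (-22, 21/2), (14, 24), (-14, 39/2)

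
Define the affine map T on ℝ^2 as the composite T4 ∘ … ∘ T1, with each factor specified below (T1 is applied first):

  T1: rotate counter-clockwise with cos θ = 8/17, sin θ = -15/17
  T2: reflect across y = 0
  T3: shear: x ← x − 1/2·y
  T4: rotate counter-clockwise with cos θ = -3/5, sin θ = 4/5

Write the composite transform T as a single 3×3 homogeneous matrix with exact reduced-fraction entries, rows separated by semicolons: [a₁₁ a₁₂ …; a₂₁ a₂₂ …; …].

T1 = [8/17 15/17 0; -15/17 8/17 0; 0 0 1]
T2·T1 = [8/17 15/17 0; 15/17 -8/17 0; 0 0 1]
T3·…·T1 = [1/34 19/17 0; 15/17 -8/17 0; 0 0 1]
T4·…·T1 = [-123/170 -5/17 0; -43/85 20/17 0; 0 0 1]

T = [-123/170 -5/17 0; -43/85 20/17 0; 0 0 1]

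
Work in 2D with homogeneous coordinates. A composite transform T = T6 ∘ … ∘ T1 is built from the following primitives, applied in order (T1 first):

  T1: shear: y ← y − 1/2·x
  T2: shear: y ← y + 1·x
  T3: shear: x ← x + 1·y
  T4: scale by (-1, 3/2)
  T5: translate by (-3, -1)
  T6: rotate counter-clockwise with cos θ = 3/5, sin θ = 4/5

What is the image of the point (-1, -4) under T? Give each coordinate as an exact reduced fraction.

T1 shear: y ← y − 1/2·x: (-1, -4) → (-1, -7/2)
T2 shear: y ← y + 1·x: (-1, -7/2) → (-1, -9/2)
T3 shear: x ← x + 1·y: (-1, -9/2) → (-11/2, -9/2)
T4 scale by (-1, 3/2): (-11/2, -9/2) → (11/2, -27/4)
T5 translate by (-3, -1): (11/2, -27/4) → (5/2, -31/4)
T6 rotate counter-clockwise with cos θ = 3/5, sin θ = 4/5: (5/2, -31/4) → (77/10, -53/20)

T(p) = (77/10, -53/20)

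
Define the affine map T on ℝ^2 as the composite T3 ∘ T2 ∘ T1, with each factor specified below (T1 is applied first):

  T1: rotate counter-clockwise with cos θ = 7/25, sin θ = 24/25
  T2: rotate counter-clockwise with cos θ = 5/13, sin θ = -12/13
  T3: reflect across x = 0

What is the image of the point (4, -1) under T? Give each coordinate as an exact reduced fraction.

T1 rotate counter-clockwise with cos θ = 7/25, sin θ = 24/25: (4, -1) → (52/25, 89/25)
T2 rotate counter-clockwise with cos θ = 5/13, sin θ = -12/13: (52/25, 89/25) → (1328/325, -179/325)
T3 reflect across x = 0: (1328/325, -179/325) → (-1328/325, -179/325)

T(p) = (-1328/325, -179/325)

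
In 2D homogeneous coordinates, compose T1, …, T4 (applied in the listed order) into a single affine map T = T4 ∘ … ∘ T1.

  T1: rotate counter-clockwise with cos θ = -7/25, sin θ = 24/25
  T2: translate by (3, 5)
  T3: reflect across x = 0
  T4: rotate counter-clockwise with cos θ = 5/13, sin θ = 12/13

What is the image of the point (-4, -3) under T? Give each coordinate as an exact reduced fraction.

T(p) = (-59/13, -74/13)

T1 rotate counter-clockwise with cos θ = -7/25, sin θ = 24/25: (-4, -3) → (4, -3)
T2 translate by (3, 5): (4, -3) → (7, 2)
T3 reflect across x = 0: (7, 2) → (-7, 2)
T4 rotate counter-clockwise with cos θ = 5/13, sin θ = 12/13: (-7, 2) → (-59/13, -74/13)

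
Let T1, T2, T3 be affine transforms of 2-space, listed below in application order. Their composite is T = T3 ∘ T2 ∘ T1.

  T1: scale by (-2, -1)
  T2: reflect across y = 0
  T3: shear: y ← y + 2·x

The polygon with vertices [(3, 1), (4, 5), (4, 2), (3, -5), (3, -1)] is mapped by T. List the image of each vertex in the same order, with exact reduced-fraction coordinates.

image vertices: (-6, -11), (-8, -11), (-8, -14), (-6, -17), (-6, -13)

T1 scale by (-2, -1): (3, 1) → (-6, -1); (4, 5) → (-8, -5); (4, 2) → (-8, -2); (3, -5) → (-6, 5); (3, -1) → (-6, 1)
T2 reflect across y = 0: (-6, -1) → (-6, 1); (-8, -5) → (-8, 5); (-8, -2) → (-8, 2); (-6, 5) → (-6, -5); (-6, 1) → (-6, -1)
T3 shear: y ← y + 2·x: (-6, 1) → (-6, -11); (-8, 5) → (-8, -11); (-8, 2) → (-8, -14); (-6, -5) → (-6, -17); (-6, -1) → (-6, -13)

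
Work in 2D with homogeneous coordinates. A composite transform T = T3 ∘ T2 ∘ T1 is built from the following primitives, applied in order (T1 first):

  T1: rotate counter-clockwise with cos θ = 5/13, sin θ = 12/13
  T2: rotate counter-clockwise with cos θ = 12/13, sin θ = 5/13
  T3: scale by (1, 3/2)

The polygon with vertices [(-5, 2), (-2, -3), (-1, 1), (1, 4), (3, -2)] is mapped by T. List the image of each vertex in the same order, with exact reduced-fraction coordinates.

image vertices: (-2, -15/2), (3, -3), (-1, -3/2), (-4, 3/2), (2, 9/2)

T1 rotate counter-clockwise with cos θ = 5/13, sin θ = 12/13: (-5, 2) → (-49/13, -50/13); (-2, -3) → (2, -3); (-1, 1) → (-17/13, -7/13); (1, 4) → (-43/13, 32/13); (3, -2) → (3, 2)
T2 rotate counter-clockwise with cos θ = 12/13, sin θ = 5/13: (-49/13, -50/13) → (-2, -5); (2, -3) → (3, -2); (-17/13, -7/13) → (-1, -1); (-43/13, 32/13) → (-4, 1); (3, 2) → (2, 3)
T3 scale by (1, 3/2): (-2, -5) → (-2, -15/2); (3, -2) → (3, -3); (-1, -1) → (-1, -3/2); (-4, 1) → (-4, 3/2); (2, 3) → (2, 9/2)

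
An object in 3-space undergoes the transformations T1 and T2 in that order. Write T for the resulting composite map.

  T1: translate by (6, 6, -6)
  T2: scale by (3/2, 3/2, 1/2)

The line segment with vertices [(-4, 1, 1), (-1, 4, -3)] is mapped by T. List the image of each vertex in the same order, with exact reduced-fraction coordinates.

T1 translate by (6, 6, -6): (-4, 1, 1) → (2, 7, -5); (-1, 4, -3) → (5, 10, -9)
T2 scale by (3/2, 3/2, 1/2): (2, 7, -5) → (3, 21/2, -5/2); (5, 10, -9) → (15/2, 15, -9/2)

image vertices: (3, 21/2, -5/2), (15/2, 15, -9/2)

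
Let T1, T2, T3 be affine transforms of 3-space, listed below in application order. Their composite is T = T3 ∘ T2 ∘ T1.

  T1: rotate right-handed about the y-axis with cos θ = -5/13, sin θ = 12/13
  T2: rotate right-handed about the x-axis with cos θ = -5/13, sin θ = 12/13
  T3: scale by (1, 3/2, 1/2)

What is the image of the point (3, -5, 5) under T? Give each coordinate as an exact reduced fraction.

T(p) = (45/13, 3171/338, -475/338)

T1 rotate right-handed about the y-axis with cos θ = -5/13, sin θ = 12/13: (3, -5, 5) → (45/13, -5, -61/13)
T2 rotate right-handed about the x-axis with cos θ = -5/13, sin θ = 12/13: (45/13, -5, -61/13) → (45/13, 1057/169, -475/169)
T3 scale by (1, 3/2, 1/2): (45/13, 1057/169, -475/169) → (45/13, 3171/338, -475/338)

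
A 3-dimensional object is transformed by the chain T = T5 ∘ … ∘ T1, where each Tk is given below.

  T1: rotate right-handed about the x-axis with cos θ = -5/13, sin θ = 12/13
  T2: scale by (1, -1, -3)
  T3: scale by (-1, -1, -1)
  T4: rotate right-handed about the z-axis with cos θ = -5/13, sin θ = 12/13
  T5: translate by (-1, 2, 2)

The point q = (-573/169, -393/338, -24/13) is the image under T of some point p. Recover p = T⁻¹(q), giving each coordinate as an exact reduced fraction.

p = (2, -5/2, -8/3)

T1 = [1 0 0 0; 0 -5/13 -12/13 0; 0 12/13 -5/13 0; 0 0 0 1]
T2·T1 = [1 0 0 0; 0 5/13 12/13 0; 0 -36/13 15/13 0; 0 0 0 1]
T3·…·T1 = [-1 0 0 0; 0 -5/13 -12/13 0; 0 36/13 -15/13 0; 0 0 0 1]
T4·…·T1 = [5/13 60/169 144/169 0; -12/13 25/169 60/169 0; 0 36/13 -15/13 0; 0 0 0 1]
T5·…·T1 = [5/13 60/169 144/169 -1; -12/13 25/169 60/169 2; 0 36/13 -15/13 2; 0 0 0 1]
det M = -3; M⁻¹ = [5/13 -12/13 0 29/13; 60/169 25/169 4/13 -94/169; 144/169 60/169 -5/39 202/507; 0 0 0 1]
M⁻¹ · (-573/169, -393/338, -24/13)ᵀ = (2, -5/2, -8/3)ᵀ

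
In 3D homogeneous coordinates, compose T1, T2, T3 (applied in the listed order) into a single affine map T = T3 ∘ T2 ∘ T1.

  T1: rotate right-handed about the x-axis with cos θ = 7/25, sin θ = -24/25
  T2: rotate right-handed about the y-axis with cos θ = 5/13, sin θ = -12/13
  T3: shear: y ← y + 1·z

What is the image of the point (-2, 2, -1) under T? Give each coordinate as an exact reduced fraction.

T(p) = (82/65, -201/65, -35/13)

T1 rotate right-handed about the x-axis with cos θ = 7/25, sin θ = -24/25: (-2, 2, -1) → (-2, -2/5, -11/5)
T2 rotate right-handed about the y-axis with cos θ = 5/13, sin θ = -12/13: (-2, -2/5, -11/5) → (82/65, -2/5, -35/13)
T3 shear: y ← y + 1·z: (82/65, -2/5, -35/13) → (82/65, -201/65, -35/13)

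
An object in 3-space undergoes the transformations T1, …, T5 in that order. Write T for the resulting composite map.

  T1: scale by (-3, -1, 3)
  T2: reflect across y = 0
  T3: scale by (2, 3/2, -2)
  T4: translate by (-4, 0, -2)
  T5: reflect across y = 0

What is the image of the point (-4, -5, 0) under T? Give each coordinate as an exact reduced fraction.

T1 scale by (-3, -1, 3): (-4, -5, 0) → (12, 5, 0)
T2 reflect across y = 0: (12, 5, 0) → (12, -5, 0)
T3 scale by (2, 3/2, -2): (12, -5, 0) → (24, -15/2, 0)
T4 translate by (-4, 0, -2): (24, -15/2, 0) → (20, -15/2, -2)
T5 reflect across y = 0: (20, -15/2, -2) → (20, 15/2, -2)

T(p) = (20, 15/2, -2)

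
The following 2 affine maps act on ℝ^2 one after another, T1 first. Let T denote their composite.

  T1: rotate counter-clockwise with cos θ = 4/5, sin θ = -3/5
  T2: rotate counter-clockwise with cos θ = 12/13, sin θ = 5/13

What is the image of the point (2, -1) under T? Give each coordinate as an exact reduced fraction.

T1 rotate counter-clockwise with cos θ = 4/5, sin θ = -3/5: (2, -1) → (1, -2)
T2 rotate counter-clockwise with cos θ = 12/13, sin θ = 5/13: (1, -2) → (22/13, -19/13)

T(p) = (22/13, -19/13)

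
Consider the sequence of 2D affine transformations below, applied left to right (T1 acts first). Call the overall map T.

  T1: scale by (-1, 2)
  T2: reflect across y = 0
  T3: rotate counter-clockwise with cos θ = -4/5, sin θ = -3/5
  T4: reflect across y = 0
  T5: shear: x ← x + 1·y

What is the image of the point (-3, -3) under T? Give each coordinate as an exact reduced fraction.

T1 scale by (-1, 2): (-3, -3) → (3, -6)
T2 reflect across y = 0: (3, -6) → (3, 6)
T3 rotate counter-clockwise with cos θ = -4/5, sin θ = -3/5: (3, 6) → (6/5, -33/5)
T4 reflect across y = 0: (6/5, -33/5) → (6/5, 33/5)
T5 shear: x ← x + 1·y: (6/5, 33/5) → (39/5, 33/5)

T(p) = (39/5, 33/5)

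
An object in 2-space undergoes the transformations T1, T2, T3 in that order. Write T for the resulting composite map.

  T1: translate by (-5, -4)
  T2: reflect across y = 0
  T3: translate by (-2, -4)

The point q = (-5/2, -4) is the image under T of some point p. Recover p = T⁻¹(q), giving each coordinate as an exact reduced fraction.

p = (9/2, 4)

T1 = [1 0 -5; 0 1 -4; 0 0 1]
T2·T1 = [1 0 -5; 0 -1 4; 0 0 1]
T3·…·T1 = [1 0 -7; 0 -1 0; 0 0 1]
det M = -1; M⁻¹ = [1 0 7; 0 -1 0; 0 0 1]
M⁻¹ · (-5/2, -4)ᵀ = (9/2, 4)ᵀ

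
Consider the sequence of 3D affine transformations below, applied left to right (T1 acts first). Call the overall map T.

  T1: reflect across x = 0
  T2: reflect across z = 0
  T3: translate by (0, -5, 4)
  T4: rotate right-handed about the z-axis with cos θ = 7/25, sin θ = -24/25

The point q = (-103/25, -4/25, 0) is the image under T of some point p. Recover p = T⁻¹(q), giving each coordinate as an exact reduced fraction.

T1 = [-1 0 0 0; 0 1 0 0; 0 0 1 0; 0 0 0 1]
T2·T1 = [-1 0 0 0; 0 1 0 0; 0 0 -1 0; 0 0 0 1]
T3·…·T1 = [-1 0 0 0; 0 1 0 -5; 0 0 -1 4; 0 0 0 1]
T4·…·T1 = [-7/25 24/25 0 -24/5; 24/25 7/25 0 -7/5; 0 0 -1 4; 0 0 0 1]
det M = 1; M⁻¹ = [-7/25 24/25 0 0; 24/25 7/25 0 5; 0 0 -1 4; 0 0 0 1]
M⁻¹ · (-103/25, -4/25, 0)ᵀ = (1, 1, 4)ᵀ

p = (1, 1, 4)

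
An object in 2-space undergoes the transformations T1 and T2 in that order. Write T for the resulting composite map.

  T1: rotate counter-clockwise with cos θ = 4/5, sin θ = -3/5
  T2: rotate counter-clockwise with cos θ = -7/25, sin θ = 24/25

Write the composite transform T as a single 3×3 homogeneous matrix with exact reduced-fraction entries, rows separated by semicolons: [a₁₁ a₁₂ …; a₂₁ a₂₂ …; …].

T1 = [4/5 3/5 0; -3/5 4/5 0; 0 0 1]
T2·T1 = [44/125 -117/125 0; 117/125 44/125 0; 0 0 1]

T = [44/125 -117/125 0; 117/125 44/125 0; 0 0 1]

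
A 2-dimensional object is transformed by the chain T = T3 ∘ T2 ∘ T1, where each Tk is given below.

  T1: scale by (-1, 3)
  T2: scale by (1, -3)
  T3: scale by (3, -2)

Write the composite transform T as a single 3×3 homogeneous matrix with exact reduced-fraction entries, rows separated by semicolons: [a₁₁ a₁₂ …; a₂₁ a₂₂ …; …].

T = [-3 0 0; 0 18 0; 0 0 1]

T1 = [-1 0 0; 0 3 0; 0 0 1]
T2·T1 = [-1 0 0; 0 -9 0; 0 0 1]
T3·…·T1 = [-3 0 0; 0 18 0; 0 0 1]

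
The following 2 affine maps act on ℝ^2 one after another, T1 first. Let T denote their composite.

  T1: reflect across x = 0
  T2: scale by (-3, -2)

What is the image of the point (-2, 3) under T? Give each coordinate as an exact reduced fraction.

T1 reflect across x = 0: (-2, 3) → (2, 3)
T2 scale by (-3, -2): (2, 3) → (-6, -6)

T(p) = (-6, -6)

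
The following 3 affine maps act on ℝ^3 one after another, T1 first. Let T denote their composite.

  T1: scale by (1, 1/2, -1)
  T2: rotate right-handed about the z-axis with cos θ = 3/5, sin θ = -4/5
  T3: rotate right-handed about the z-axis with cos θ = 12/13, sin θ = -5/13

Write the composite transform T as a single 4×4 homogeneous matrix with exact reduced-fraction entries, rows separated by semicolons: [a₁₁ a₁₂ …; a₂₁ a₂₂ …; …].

T1 = [1 0 0 0; 0 1/2 0 0; 0 0 -1 0; 0 0 0 1]
T2·T1 = [3/5 2/5 0 0; -4/5 3/10 0 0; 0 0 -1 0; 0 0 0 1]
T3·…·T1 = [16/65 63/130 0 0; -63/65 8/65 0 0; 0 0 -1 0; 0 0 0 1]

T = [16/65 63/130 0 0; -63/65 8/65 0 0; 0 0 -1 0; 0 0 0 1]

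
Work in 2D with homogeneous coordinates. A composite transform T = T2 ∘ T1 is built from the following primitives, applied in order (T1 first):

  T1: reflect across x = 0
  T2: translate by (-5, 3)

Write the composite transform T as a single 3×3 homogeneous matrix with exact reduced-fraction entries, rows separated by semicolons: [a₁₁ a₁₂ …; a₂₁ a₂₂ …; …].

T1 = [-1 0 0; 0 1 0; 0 0 1]
T2·T1 = [-1 0 -5; 0 1 3; 0 0 1]

T = [-1 0 -5; 0 1 3; 0 0 1]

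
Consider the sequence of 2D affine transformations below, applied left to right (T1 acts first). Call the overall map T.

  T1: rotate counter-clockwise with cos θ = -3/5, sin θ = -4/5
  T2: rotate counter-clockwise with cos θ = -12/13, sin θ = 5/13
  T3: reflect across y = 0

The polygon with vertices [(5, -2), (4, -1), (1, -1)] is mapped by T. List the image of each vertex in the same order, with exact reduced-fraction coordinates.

image vertices: (346/65, -53/65), (257/65, -76/65), (89/65, 23/65)

T1 rotate counter-clockwise with cos θ = -3/5, sin θ = -4/5: (5, -2) → (-23/5, -14/5); (4, -1) → (-16/5, -13/5); (1, -1) → (-7/5, -1/5)
T2 rotate counter-clockwise with cos θ = -12/13, sin θ = 5/13: (-23/5, -14/5) → (346/65, 53/65); (-16/5, -13/5) → (257/65, 76/65); (-7/5, -1/5) → (89/65, -23/65)
T3 reflect across y = 0: (346/65, 53/65) → (346/65, -53/65); (257/65, 76/65) → (257/65, -76/65); (89/65, -23/65) → (89/65, 23/65)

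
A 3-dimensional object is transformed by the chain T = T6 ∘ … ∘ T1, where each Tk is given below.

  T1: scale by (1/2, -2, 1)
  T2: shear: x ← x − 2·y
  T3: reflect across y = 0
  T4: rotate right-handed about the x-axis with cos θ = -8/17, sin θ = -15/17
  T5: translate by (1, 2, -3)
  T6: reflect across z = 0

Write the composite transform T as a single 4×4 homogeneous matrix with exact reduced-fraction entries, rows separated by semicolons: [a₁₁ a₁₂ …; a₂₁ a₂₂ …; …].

T1 = [1/2 0 0 0; 0 -2 0 0; 0 0 1 0; 0 0 0 1]
T2·T1 = [1/2 4 0 0; 0 -2 0 0; 0 0 1 0; 0 0 0 1]
T3·…·T1 = [1/2 4 0 0; 0 2 0 0; 0 0 1 0; 0 0 0 1]
T4·…·T1 = [1/2 4 0 0; 0 -16/17 15/17 0; 0 -30/17 -8/17 0; 0 0 0 1]
T5·…·T1 = [1/2 4 0 1; 0 -16/17 15/17 2; 0 -30/17 -8/17 -3; 0 0 0 1]
T6·…·T1 = [1/2 4 0 1; 0 -16/17 15/17 2; 0 30/17 8/17 3; 0 0 0 1]

T = [1/2 4 0 1; 0 -16/17 15/17 2; 0 30/17 8/17 3; 0 0 0 1]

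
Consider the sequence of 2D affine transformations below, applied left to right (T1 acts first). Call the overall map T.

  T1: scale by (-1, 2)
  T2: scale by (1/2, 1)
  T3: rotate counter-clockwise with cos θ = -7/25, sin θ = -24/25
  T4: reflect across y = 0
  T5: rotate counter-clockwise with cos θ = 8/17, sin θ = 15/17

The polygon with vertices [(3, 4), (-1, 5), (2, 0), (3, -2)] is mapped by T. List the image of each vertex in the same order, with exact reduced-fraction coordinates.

image vertices: (264/85, 1279/170), (662/425, 8407/850), (416/425, -87/425), (276/425, -3589/850)

T1 scale by (-1, 2): (3, 4) → (-3, 8); (-1, 5) → (1, 10); (2, 0) → (-2, 0); (3, -2) → (-3, -4)
T2 scale by (1/2, 1): (-3, 8) → (-3/2, 8); (1, 10) → (1/2, 10); (-2, 0) → (-1, 0); (-3, -4) → (-3/2, -4)
T3 rotate counter-clockwise with cos θ = -7/25, sin θ = -24/25: (-3/2, 8) → (81/10, -4/5); (1/2, 10) → (473/50, -82/25); (-1, 0) → (7/25, 24/25); (-3/2, -4) → (-171/50, 64/25)
T4 reflect across y = 0: (81/10, -4/5) → (81/10, 4/5); (473/50, -82/25) → (473/50, 82/25); (7/25, 24/25) → (7/25, -24/25); (-171/50, 64/25) → (-171/50, -64/25)
T5 rotate counter-clockwise with cos θ = 8/17, sin θ = 15/17: (81/10, 4/5) → (264/85, 1279/170); (473/50, 82/25) → (662/425, 8407/850); (7/25, -24/25) → (416/425, -87/425); (-171/50, -64/25) → (276/425, -3589/850)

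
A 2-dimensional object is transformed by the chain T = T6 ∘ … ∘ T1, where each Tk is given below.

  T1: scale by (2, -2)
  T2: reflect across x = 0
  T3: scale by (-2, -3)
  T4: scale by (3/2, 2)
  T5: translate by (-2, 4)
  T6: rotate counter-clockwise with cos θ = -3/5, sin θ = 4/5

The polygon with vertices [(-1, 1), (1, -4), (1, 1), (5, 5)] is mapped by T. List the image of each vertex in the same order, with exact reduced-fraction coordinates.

T1 scale by (2, -2): (-1, 1) → (-2, -2); (1, -4) → (2, 8); (1, 1) → (2, -2); (5, 5) → (10, -10)
T2 reflect across x = 0: (-2, -2) → (2, -2); (2, 8) → (-2, 8); (2, -2) → (-2, -2); (10, -10) → (-10, -10)
T3 scale by (-2, -3): (2, -2) → (-4, 6); (-2, 8) → (4, -24); (-2, -2) → (4, 6); (-10, -10) → (20, 30)
T4 scale by (3/2, 2): (-4, 6) → (-6, 12); (4, -24) → (6, -48); (4, 6) → (6, 12); (20, 30) → (30, 60)
T5 translate by (-2, 4): (-6, 12) → (-8, 16); (6, -48) → (4, -44); (6, 12) → (4, 16); (30, 60) → (28, 64)
T6 rotate counter-clockwise with cos θ = -3/5, sin θ = 4/5: (-8, 16) → (-8, -16); (4, -44) → (164/5, 148/5); (4, 16) → (-76/5, -32/5); (28, 64) → (-68, -16)

image vertices: (-8, -16), (164/5, 148/5), (-76/5, -32/5), (-68, -16)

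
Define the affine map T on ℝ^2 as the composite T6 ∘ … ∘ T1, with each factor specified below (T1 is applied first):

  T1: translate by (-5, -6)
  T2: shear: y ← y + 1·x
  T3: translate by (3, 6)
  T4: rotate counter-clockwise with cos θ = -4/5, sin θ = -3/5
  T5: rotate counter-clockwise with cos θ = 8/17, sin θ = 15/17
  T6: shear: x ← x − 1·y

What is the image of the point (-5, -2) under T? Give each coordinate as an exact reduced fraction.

T1 translate by (-5, -6): (-5, -2) → (-10, -8)
T2 shear: y ← y + 1·x: (-10, -8) → (-10, -18)
T3 translate by (3, 6): (-10, -18) → (-7, -12)
T4 rotate counter-clockwise with cos θ = -4/5, sin θ = -3/5: (-7, -12) → (-8/5, 69/5)
T5 rotate counter-clockwise with cos θ = 8/17, sin θ = 15/17: (-8/5, 69/5) → (-1099/85, 432/85)
T6 shear: x ← x − 1·y: (-1099/85, 432/85) → (-1531/85, 432/85)

T(p) = (-1531/85, 432/85)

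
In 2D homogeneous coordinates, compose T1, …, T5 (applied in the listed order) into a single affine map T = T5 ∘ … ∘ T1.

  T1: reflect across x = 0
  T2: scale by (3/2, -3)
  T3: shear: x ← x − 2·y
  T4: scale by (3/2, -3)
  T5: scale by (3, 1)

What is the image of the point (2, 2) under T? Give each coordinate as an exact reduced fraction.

T(p) = (81/2, 18)

T1 reflect across x = 0: (2, 2) → (-2, 2)
T2 scale by (3/2, -3): (-2, 2) → (-3, -6)
T3 shear: x ← x − 2·y: (-3, -6) → (9, -6)
T4 scale by (3/2, -3): (9, -6) → (27/2, 18)
T5 scale by (3, 1): (27/2, 18) → (81/2, 18)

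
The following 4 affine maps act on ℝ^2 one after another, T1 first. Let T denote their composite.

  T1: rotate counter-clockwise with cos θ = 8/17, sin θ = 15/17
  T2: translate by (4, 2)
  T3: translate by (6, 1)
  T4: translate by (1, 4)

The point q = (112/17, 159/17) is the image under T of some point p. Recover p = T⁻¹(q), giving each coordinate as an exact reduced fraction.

T1 = [8/17 -15/17 0; 15/17 8/17 0; 0 0 1]
T2·T1 = [8/17 -15/17 4; 15/17 8/17 2; 0 0 1]
T3·…·T1 = [8/17 -15/17 10; 15/17 8/17 3; 0 0 1]
T4·…·T1 = [8/17 -15/17 11; 15/17 8/17 7; 0 0 1]
det M = 1; M⁻¹ = [8/17 15/17 -193/17; -15/17 8/17 109/17; 0 0 1]
M⁻¹ · (112/17, 159/17)ᵀ = (0, 5)ᵀ

p = (0, 5)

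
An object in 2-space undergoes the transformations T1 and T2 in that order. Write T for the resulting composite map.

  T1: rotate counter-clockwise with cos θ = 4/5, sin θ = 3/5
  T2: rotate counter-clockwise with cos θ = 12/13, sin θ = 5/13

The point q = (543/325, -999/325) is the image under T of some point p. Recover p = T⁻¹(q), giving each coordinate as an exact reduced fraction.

p = (-9/5, -3)

T1 = [4/5 -3/5 0; 3/5 4/5 0; 0 0 1]
T2·T1 = [33/65 -56/65 0; 56/65 33/65 0; 0 0 1]
det M = 1; M⁻¹ = [33/65 56/65 0; -56/65 33/65 0; 0 0 1]
M⁻¹ · (543/325, -999/325)ᵀ = (-9/5, -3)ᵀ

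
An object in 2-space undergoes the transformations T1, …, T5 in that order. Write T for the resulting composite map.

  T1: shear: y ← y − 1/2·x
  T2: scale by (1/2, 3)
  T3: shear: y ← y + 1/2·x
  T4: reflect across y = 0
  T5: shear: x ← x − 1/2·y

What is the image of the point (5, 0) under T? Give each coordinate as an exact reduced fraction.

T1 shear: y ← y − 1/2·x: (5, 0) → (5, -5/2)
T2 scale by (1/2, 3): (5, -5/2) → (5/2, -15/2)
T3 shear: y ← y + 1/2·x: (5/2, -15/2) → (5/2, -25/4)
T4 reflect across y = 0: (5/2, -25/4) → (5/2, 25/4)
T5 shear: x ← x − 1/2·y: (5/2, 25/4) → (-5/8, 25/4)

T(p) = (-5/8, 25/4)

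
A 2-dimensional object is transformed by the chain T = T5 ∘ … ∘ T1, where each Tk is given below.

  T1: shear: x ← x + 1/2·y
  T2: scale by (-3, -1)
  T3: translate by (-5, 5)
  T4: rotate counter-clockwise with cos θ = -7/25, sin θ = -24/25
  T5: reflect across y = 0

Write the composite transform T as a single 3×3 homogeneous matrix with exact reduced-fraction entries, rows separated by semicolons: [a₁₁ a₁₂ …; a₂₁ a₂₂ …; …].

T1 = [1 1/2 0; 0 1 0; 0 0 1]
T2·T1 = [-3 -3/2 0; 0 -1 0; 0 0 1]
T3·…·T1 = [-3 -3/2 -5; 0 -1 5; 0 0 1]
T4·…·T1 = [21/25 -27/50 31/5; 72/25 43/25 17/5; 0 0 1]
T5·…·T1 = [21/25 -27/50 31/5; -72/25 -43/25 -17/5; 0 0 1]

T = [21/25 -27/50 31/5; -72/25 -43/25 -17/5; 0 0 1]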